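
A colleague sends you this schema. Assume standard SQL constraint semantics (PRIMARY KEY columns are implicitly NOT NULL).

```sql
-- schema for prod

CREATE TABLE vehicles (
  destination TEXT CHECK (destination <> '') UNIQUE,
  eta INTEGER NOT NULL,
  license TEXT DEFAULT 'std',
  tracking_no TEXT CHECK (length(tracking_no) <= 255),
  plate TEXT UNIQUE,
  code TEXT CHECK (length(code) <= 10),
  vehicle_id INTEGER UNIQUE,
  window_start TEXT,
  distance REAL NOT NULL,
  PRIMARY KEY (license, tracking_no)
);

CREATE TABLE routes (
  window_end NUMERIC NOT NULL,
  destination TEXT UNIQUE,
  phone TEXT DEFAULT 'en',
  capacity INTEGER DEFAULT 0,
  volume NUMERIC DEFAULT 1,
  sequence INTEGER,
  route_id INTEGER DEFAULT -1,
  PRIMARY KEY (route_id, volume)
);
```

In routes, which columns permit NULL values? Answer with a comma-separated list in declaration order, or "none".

- window_end: declared NOT NULL → not nullable.
- destination: UNIQUE does not imply NOT NULL → nullable.
- phone: DEFAULT only fills an omitted column; an explicit NULL is still allowed → nullable.
- capacity: DEFAULT only fills an omitted column; an explicit NULL is still allowed → nullable.
- volume: part of the PRIMARY KEY, which implies NOT NULL → not nullable.
- sequence: no NOT NULL constraint applies → nullable.
- route_id: part of the PRIMARY KEY, which implies NOT NULL → not nullable.

destination, phone, capacity, sequence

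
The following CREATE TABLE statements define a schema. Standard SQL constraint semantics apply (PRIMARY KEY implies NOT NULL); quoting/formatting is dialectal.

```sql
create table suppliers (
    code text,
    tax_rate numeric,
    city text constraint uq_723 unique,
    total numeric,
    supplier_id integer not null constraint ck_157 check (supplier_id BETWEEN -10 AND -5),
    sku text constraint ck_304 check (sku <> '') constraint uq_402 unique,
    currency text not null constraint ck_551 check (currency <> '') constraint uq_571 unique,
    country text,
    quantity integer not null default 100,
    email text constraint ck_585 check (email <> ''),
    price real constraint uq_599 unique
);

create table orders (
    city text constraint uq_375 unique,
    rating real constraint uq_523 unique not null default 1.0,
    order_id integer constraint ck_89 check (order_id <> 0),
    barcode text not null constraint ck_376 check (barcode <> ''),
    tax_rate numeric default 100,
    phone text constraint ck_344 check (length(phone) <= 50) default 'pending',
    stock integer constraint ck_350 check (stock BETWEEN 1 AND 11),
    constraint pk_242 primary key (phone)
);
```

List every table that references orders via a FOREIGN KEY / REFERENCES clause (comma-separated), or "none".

No REFERENCES clause anywhere in the schema names orders.

none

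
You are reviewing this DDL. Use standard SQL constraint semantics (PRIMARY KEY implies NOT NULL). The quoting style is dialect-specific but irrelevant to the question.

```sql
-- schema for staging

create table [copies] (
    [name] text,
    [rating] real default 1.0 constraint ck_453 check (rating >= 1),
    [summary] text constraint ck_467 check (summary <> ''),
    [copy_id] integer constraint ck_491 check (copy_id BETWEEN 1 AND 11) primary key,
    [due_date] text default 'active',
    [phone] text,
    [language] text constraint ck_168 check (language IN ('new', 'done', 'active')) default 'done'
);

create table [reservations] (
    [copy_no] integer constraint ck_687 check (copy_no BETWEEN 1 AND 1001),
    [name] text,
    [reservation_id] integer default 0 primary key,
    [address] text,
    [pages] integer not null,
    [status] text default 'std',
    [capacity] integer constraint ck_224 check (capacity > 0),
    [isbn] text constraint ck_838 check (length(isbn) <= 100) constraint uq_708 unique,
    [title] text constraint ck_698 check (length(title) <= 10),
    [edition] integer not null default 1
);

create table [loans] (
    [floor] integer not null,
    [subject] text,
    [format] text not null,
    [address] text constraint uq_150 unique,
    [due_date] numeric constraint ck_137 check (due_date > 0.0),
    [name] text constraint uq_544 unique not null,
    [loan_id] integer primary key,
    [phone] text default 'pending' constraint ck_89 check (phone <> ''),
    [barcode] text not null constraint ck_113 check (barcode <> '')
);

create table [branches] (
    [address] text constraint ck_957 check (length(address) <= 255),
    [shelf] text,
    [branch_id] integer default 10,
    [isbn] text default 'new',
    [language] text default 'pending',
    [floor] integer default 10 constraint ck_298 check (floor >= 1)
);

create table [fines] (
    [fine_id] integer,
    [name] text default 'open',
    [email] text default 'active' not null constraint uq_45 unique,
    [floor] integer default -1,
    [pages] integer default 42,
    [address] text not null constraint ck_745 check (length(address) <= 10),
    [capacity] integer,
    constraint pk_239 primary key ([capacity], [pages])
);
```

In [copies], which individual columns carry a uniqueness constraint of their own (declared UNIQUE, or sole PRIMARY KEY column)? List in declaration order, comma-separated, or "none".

copy_id

- name: no UNIQUE or single-column PK constraint.
- rating: no UNIQUE or single-column PK constraint.
- summary: no UNIQUE or single-column PK constraint.
- copy_id: single-column PRIMARY KEY → unique.
- due_date: no UNIQUE or single-column PK constraint.
- phone: no UNIQUE or single-column PK constraint.
- language: no UNIQUE or single-column PK constraint.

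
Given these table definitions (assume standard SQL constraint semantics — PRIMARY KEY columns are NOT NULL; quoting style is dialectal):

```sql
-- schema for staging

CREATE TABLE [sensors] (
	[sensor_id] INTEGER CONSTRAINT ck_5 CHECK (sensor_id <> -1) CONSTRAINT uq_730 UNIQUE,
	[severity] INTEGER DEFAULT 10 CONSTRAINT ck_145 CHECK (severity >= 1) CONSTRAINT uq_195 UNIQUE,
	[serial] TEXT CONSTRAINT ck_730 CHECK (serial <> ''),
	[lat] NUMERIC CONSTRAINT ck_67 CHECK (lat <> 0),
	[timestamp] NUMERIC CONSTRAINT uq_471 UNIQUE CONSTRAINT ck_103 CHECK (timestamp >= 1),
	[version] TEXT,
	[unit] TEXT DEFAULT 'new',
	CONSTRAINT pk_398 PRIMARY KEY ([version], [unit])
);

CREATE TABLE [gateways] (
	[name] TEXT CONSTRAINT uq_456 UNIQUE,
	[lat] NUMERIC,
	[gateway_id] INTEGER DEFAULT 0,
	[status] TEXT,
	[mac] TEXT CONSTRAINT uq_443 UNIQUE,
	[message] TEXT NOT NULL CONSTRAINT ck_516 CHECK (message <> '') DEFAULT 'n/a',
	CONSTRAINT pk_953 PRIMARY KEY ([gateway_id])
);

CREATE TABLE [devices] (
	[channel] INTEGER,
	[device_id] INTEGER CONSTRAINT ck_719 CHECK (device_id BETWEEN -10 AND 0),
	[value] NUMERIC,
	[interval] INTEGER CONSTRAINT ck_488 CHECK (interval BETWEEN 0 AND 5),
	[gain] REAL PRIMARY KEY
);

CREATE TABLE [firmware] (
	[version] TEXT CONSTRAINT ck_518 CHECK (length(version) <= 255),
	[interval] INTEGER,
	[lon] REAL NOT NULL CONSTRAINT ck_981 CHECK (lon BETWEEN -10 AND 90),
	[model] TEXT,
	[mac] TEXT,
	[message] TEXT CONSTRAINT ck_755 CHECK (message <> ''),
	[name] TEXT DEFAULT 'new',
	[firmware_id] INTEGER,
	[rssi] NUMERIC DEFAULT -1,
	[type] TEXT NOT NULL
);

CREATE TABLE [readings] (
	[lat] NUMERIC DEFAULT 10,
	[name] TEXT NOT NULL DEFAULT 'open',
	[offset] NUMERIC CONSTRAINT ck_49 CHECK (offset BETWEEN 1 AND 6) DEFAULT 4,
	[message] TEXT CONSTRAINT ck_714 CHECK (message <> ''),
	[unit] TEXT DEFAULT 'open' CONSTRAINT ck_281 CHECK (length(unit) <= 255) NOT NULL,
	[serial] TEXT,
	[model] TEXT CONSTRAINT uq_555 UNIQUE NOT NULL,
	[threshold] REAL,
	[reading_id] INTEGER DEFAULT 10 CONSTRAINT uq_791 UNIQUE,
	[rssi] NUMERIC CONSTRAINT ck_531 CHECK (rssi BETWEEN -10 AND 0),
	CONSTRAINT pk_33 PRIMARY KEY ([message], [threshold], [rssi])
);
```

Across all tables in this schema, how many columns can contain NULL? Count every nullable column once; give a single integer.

sensors: 5 nullable (sensor_id, severity, serial, lat, timestamp — PK (version, unit) and explicit NOT NULL columns excluded).
gateways: 4 nullable (name, lat, status, mac — PK (gateway_id) and explicit NOT NULL columns excluded).
devices: 4 nullable (channel, device_id, value, interval — PK (gain) and explicit NOT NULL columns excluded).
firmware: 8 nullable (version, interval, model, mac, message, name, firmware_id, rssi — PK none and explicit NOT NULL columns excluded).
readings: 4 nullable (lat, offset, serial, reading_id — PK (message, threshold, rssi) and explicit NOT NULL columns excluded).
Total: 5 + 4 + 4 + 8 + 4 = 25.

25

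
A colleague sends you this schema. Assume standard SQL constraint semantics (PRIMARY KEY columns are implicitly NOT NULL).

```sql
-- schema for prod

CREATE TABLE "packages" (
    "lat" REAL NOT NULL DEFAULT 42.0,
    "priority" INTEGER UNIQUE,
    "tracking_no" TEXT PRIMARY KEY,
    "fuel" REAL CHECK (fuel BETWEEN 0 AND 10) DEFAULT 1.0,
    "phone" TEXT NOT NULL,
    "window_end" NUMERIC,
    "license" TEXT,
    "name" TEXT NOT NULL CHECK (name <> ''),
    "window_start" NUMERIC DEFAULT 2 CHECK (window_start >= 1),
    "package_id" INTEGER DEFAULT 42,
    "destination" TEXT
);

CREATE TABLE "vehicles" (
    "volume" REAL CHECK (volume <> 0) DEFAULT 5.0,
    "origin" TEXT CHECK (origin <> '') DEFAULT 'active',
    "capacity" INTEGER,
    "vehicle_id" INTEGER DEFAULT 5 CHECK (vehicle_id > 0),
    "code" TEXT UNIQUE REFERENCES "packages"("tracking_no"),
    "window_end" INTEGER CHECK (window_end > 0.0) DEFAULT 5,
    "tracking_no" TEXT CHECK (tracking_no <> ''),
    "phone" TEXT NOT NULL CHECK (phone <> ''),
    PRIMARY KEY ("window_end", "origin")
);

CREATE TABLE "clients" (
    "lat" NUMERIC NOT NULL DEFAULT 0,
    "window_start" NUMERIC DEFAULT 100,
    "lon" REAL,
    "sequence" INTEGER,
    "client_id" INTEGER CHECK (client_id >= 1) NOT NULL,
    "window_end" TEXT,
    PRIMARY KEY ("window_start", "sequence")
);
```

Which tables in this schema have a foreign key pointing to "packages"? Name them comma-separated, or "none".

vehicles

- vehicles.code references packages(tracking_no).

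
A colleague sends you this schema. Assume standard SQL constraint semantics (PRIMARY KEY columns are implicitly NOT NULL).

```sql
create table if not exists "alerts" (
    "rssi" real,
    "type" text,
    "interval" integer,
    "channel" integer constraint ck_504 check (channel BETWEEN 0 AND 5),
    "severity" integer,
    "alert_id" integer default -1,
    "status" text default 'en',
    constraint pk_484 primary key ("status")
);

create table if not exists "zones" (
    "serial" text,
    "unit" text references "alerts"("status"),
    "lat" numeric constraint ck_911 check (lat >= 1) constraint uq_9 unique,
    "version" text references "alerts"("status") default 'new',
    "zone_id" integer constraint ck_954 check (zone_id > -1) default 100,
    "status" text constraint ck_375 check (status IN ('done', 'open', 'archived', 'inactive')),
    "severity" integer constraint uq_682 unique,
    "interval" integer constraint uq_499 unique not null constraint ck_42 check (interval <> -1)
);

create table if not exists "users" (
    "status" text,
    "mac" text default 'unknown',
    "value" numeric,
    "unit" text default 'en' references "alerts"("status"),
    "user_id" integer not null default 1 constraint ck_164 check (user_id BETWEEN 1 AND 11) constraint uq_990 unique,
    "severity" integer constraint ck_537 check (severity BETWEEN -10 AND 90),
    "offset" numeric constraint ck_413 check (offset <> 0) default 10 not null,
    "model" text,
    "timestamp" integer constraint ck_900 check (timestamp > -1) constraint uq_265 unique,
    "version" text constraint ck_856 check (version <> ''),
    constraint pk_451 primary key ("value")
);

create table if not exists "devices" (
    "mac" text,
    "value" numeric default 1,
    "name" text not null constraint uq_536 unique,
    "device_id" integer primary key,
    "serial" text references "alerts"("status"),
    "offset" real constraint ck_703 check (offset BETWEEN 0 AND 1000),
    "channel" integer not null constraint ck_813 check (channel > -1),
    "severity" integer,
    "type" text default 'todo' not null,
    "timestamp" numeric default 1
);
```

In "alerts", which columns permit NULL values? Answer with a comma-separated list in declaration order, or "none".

rssi, type, interval, channel, severity, alert_id

- rssi: no NOT NULL constraint applies → nullable.
- type: no NOT NULL constraint applies → nullable.
- interval: no NOT NULL constraint applies → nullable.
- channel: CHECK does not forbid NULL (a CHECK constraint passes when its expression is NULL) → nullable.
- severity: no NOT NULL constraint applies → nullable.
- alert_id: DEFAULT only fills an omitted column; an explicit NULL is still allowed → nullable.
- status: part of the PRIMARY KEY, which implies NOT NULL → not nullable.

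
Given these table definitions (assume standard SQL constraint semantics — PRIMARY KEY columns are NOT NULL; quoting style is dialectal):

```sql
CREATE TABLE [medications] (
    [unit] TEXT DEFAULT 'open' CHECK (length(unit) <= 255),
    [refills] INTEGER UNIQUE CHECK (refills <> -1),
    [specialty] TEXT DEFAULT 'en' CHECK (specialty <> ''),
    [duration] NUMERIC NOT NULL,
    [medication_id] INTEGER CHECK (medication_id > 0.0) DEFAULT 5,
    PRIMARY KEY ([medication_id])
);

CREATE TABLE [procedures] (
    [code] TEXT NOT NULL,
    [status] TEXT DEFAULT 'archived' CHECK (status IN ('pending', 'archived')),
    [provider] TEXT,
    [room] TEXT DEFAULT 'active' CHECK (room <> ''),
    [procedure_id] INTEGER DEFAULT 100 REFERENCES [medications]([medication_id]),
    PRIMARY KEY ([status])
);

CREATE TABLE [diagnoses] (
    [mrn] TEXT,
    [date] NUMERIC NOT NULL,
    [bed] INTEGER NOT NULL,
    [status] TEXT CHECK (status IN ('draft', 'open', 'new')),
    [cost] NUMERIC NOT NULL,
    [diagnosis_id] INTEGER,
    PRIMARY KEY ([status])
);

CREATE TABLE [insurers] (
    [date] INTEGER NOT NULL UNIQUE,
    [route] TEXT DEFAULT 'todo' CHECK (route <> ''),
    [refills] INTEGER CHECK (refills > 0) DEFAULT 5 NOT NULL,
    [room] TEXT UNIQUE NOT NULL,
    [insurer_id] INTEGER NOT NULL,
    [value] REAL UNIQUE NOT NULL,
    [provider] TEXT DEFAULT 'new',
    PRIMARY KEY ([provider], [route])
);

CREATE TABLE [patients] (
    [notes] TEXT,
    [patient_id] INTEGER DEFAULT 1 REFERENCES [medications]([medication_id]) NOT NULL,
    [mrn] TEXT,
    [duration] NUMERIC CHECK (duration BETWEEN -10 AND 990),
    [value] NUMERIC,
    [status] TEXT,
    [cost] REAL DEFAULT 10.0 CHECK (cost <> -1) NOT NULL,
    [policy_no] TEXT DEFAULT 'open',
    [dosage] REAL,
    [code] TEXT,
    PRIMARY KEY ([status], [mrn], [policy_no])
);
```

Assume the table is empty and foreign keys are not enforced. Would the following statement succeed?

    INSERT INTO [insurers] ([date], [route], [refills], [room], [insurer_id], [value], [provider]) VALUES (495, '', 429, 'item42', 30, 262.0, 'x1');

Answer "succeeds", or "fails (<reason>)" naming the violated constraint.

The value '' for route violates CHECK (route <> '').

fails (CHECK on route)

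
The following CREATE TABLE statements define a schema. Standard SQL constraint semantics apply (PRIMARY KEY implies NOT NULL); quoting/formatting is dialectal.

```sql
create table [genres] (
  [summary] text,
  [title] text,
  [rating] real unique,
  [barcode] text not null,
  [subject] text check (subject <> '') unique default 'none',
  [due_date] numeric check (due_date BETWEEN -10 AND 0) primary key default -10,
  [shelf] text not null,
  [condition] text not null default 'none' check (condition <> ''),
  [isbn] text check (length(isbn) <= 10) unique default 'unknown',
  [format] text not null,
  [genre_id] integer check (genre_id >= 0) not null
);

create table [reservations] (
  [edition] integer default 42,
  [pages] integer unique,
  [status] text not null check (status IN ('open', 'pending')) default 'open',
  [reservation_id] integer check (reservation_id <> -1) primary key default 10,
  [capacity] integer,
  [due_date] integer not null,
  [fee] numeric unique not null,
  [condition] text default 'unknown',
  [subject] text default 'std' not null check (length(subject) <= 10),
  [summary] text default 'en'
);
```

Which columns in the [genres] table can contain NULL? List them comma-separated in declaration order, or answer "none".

- summary: no NOT NULL constraint applies → nullable.
- title: no NOT NULL constraint applies → nullable.
- rating: UNIQUE does not imply NOT NULL → nullable.
- barcode: declared NOT NULL → not nullable.
- subject: CHECK does not forbid NULL (a CHECK constraint passes when its expression is NULL) → nullable.
- due_date: part of the PRIMARY KEY, which implies NOT NULL → not nullable.
- shelf: declared NOT NULL → not nullable.
- condition: declared NOT NULL → not nullable.
- isbn: CHECK does not forbid NULL (a CHECK constraint passes when its expression is NULL) → nullable.
- format: declared NOT NULL → not nullable.
- genre_id: declared NOT NULL → not nullable.

summary, title, rating, subject, isbn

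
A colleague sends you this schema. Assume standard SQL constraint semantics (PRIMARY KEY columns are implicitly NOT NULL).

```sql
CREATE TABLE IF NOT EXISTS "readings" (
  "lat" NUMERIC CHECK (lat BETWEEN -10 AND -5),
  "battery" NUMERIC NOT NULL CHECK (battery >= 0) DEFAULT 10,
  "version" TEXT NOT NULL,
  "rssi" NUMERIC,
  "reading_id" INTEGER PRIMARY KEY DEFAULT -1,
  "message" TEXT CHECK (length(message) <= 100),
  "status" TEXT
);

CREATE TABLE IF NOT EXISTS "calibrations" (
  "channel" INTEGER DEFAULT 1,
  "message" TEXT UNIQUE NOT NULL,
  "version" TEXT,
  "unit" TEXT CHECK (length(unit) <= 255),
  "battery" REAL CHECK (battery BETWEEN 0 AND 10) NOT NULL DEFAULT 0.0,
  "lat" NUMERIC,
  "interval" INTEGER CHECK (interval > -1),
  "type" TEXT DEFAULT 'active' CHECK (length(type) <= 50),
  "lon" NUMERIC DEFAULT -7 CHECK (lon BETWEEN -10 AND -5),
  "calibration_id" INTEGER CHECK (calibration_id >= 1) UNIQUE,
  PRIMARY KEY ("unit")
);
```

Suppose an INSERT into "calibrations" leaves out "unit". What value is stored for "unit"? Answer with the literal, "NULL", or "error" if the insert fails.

unit has no DEFAULT clause.
Omitting it would insert NULL, but it is part of the PRIMARY KEY, so the INSERT fails.

error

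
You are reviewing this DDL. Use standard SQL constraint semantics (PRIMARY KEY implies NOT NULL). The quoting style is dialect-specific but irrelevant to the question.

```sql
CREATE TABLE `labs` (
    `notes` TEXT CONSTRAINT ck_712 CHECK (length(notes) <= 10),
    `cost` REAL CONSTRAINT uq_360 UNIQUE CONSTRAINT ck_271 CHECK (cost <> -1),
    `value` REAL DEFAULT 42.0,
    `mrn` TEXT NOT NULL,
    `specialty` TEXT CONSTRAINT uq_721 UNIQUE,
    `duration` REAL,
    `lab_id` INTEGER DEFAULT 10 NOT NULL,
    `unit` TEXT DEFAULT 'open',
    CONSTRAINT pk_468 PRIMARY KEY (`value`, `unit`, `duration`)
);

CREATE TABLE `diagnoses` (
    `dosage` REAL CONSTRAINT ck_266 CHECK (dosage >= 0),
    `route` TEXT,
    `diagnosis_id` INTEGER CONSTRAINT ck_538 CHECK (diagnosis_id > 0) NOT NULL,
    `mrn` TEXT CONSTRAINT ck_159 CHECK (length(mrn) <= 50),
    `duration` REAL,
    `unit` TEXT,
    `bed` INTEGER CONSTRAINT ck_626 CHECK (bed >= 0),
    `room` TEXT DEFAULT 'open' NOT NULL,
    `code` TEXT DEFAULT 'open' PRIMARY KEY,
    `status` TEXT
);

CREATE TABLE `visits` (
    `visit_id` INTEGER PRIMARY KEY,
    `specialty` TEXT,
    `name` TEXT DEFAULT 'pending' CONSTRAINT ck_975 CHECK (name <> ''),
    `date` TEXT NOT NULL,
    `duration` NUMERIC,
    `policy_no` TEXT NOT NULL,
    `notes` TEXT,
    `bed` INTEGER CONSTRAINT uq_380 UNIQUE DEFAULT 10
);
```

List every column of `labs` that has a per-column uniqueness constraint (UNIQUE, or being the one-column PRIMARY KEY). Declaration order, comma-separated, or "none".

cost, specialty

- notes: no UNIQUE or single-column PK constraint.
- cost: declared UNIQUE → unique.
- value: part of a composite PRIMARY KEY — only the tuple is unique, not this column on its own.
- mrn: no UNIQUE or single-column PK constraint.
- specialty: declared UNIQUE → unique.
- duration: part of a composite PRIMARY KEY — only the tuple is unique, not this column on its own.
- lab_id: no UNIQUE or single-column PK constraint.
- unit: part of a composite PRIMARY KEY — only the tuple is unique, not this column on its own.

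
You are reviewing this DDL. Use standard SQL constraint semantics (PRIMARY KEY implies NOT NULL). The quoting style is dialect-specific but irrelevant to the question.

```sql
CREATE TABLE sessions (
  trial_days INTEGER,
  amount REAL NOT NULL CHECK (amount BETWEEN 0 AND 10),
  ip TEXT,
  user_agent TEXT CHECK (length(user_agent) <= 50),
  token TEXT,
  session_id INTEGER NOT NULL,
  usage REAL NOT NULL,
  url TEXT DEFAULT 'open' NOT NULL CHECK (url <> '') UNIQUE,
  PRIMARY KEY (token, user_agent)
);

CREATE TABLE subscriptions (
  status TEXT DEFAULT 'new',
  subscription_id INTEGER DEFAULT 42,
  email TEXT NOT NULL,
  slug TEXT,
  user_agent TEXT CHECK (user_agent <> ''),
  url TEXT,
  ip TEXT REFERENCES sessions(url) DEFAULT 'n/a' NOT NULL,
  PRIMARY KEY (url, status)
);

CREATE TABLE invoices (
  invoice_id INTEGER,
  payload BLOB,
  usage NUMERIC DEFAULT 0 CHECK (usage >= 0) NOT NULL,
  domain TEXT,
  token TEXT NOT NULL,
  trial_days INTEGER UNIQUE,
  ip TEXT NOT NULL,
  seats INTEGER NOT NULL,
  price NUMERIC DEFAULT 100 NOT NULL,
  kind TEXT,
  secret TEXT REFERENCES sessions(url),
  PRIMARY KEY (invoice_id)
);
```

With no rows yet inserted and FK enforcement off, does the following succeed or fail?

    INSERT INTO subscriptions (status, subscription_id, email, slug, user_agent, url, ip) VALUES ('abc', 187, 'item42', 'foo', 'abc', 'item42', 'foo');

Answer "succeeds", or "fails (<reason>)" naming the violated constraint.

NOT NULL columns: email is supplied; ip is supplied; status is supplied; url is supplied.
CHECK constraints: 'abc' satisfies (user_agent <> '').
No constraint is violated.

succeeds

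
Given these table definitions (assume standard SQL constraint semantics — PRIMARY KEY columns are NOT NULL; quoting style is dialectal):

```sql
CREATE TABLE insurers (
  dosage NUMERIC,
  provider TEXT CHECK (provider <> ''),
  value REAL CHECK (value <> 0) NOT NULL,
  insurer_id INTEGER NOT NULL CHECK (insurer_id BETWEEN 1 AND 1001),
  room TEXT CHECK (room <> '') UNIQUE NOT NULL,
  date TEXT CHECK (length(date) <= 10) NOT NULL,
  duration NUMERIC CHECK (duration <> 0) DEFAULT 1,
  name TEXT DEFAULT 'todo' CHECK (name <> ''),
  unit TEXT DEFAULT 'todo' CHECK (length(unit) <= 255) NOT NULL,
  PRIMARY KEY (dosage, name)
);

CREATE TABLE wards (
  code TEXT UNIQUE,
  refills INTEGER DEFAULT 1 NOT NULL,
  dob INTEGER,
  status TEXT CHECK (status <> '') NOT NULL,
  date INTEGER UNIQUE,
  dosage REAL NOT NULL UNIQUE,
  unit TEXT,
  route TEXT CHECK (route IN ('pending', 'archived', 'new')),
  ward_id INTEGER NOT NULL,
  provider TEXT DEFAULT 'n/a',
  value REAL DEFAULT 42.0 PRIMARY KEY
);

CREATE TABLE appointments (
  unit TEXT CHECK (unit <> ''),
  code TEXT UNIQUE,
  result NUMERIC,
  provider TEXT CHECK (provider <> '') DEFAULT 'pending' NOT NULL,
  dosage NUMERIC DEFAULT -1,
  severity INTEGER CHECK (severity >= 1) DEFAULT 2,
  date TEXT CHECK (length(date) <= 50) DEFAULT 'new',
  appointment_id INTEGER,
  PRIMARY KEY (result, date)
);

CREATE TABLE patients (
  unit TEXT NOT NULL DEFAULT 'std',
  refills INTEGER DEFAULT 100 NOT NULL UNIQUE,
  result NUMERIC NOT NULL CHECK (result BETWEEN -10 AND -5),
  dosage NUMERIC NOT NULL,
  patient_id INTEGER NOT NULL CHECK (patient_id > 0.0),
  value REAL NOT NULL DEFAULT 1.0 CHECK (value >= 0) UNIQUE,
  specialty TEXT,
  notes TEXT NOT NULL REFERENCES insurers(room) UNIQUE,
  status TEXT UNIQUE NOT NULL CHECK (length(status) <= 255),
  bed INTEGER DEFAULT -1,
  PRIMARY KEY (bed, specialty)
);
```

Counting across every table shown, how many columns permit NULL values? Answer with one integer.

insurers: 2 nullable (provider, duration — PK (dosage, name) and explicit NOT NULL columns excluded).
wards: 6 nullable (code, dob, date, unit, route, provider — PK (value) and explicit NOT NULL columns excluded).
appointments: 5 nullable (unit, code, dosage, severity, appointment_id — PK (result, date) and explicit NOT NULL columns excluded).
patients: 0 nullable (none — PK (bed, specialty) and explicit NOT NULL columns excluded).
Total: 2 + 6 + 5 + 0 = 13.

13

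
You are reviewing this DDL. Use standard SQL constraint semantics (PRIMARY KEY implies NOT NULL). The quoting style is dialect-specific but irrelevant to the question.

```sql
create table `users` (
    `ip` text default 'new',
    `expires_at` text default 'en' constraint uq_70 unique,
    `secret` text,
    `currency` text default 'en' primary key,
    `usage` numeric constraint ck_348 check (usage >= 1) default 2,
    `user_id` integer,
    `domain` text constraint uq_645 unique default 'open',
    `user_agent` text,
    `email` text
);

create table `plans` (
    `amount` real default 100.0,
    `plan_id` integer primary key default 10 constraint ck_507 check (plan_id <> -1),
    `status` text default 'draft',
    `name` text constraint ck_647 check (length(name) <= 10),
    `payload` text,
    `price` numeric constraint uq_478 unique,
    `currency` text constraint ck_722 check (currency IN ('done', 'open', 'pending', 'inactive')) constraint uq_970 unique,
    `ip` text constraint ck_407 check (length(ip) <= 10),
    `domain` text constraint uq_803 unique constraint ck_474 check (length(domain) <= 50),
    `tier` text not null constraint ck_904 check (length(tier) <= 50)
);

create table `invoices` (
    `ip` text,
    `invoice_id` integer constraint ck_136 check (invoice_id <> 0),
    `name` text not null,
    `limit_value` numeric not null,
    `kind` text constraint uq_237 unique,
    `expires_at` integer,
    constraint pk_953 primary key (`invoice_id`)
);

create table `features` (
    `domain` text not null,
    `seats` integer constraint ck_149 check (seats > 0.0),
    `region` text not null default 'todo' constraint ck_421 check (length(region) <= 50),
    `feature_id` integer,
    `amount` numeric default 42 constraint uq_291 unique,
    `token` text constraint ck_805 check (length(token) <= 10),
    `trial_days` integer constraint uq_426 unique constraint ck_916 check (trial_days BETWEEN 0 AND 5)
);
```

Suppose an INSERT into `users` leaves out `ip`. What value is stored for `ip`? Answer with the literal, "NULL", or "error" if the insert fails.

'new'

ip has an explicit DEFAULT 'new'.
When the column is omitted from an INSERT, that default is used.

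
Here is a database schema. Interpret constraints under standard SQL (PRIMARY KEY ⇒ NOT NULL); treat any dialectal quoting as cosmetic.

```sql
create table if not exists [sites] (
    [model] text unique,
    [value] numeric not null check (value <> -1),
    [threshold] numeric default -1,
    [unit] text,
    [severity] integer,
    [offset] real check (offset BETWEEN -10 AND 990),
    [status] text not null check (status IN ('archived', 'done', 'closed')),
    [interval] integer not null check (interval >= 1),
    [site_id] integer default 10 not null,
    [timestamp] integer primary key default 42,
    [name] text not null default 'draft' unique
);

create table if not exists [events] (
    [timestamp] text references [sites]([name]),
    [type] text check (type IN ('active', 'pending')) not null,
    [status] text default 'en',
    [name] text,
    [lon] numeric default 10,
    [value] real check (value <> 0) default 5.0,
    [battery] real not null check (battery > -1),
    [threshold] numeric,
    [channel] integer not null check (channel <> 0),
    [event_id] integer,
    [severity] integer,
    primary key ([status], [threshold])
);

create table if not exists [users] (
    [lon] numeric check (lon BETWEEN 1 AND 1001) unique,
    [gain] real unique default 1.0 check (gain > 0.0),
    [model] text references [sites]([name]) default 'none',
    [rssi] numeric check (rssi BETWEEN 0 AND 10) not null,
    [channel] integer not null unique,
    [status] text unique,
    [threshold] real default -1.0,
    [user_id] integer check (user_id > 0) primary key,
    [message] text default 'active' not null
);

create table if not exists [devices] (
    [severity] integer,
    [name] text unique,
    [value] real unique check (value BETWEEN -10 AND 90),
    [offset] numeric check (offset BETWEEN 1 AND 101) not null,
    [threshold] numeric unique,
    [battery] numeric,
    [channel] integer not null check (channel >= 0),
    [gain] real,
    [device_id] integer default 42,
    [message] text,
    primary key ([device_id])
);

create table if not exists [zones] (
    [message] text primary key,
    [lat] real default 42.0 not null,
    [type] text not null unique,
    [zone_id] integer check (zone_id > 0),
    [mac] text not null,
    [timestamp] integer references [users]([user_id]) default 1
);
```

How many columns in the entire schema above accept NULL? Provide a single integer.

25

sites: 5 nullable (model, threshold, unit, severity, offset — PK (timestamp) and explicit NOT NULL columns excluded).
events: 6 nullable (timestamp, name, lon, value, event_id, severity — PK (status, threshold) and explicit NOT NULL columns excluded).
users: 5 nullable (lon, gain, model, status, threshold — PK (user_id) and explicit NOT NULL columns excluded).
devices: 7 nullable (severity, name, value, threshold, battery, gain, message — PK (device_id) and explicit NOT NULL columns excluded).
zones: 2 nullable (zone_id, timestamp — PK (message) and explicit NOT NULL columns excluded).
Total: 5 + 6 + 5 + 7 + 2 = 25.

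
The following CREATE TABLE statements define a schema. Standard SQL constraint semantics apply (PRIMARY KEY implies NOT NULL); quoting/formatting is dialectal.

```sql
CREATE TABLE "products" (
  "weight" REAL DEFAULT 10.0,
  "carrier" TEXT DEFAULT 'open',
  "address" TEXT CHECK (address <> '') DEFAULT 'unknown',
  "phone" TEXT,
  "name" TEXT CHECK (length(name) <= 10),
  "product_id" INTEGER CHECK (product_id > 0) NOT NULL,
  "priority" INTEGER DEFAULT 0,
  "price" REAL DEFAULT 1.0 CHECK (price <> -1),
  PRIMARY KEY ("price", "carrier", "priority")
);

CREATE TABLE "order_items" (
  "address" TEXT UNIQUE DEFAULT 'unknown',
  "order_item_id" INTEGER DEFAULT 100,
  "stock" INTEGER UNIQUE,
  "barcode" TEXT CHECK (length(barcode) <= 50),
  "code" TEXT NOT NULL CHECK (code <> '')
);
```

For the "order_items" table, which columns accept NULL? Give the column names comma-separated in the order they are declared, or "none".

address, order_item_id, stock, barcode

- address: UNIQUE does not imply NOT NULL → nullable.
- order_item_id: DEFAULT only fills an omitted column; an explicit NULL is still allowed → nullable.
- stock: UNIQUE does not imply NOT NULL → nullable.
- barcode: CHECK does not forbid NULL (a CHECK constraint passes when its expression is NULL) → nullable.
- code: declared NOT NULL → not nullable.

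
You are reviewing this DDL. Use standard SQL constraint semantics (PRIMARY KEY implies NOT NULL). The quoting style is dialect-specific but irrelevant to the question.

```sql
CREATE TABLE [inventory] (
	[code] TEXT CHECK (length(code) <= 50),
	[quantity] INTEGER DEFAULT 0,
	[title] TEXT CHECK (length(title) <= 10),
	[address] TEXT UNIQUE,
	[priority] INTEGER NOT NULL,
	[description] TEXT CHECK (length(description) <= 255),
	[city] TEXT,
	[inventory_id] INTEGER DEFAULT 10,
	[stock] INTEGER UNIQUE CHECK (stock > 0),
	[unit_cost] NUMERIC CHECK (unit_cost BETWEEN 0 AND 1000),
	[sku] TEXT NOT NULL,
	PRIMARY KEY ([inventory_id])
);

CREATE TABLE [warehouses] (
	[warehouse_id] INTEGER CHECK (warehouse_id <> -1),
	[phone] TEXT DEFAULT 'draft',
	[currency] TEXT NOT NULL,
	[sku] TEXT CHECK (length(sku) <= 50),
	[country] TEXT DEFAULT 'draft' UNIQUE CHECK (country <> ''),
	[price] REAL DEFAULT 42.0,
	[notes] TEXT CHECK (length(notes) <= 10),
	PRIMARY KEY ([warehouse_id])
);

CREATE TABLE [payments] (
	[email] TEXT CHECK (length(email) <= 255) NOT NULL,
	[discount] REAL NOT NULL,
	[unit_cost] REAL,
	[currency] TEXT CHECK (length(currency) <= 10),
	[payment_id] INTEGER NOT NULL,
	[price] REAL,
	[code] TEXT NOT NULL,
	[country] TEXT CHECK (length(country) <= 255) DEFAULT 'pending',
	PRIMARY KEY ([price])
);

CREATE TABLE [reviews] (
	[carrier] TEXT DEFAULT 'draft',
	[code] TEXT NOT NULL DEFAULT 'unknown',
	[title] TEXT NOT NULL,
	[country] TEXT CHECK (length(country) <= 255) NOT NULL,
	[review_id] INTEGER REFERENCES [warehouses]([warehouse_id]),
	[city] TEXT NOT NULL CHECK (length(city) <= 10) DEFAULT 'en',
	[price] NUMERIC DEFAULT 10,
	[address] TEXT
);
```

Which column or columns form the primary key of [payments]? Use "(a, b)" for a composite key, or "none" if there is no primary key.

price is declared PRIMARY KEY as a table-level PRIMARY KEY clause.

price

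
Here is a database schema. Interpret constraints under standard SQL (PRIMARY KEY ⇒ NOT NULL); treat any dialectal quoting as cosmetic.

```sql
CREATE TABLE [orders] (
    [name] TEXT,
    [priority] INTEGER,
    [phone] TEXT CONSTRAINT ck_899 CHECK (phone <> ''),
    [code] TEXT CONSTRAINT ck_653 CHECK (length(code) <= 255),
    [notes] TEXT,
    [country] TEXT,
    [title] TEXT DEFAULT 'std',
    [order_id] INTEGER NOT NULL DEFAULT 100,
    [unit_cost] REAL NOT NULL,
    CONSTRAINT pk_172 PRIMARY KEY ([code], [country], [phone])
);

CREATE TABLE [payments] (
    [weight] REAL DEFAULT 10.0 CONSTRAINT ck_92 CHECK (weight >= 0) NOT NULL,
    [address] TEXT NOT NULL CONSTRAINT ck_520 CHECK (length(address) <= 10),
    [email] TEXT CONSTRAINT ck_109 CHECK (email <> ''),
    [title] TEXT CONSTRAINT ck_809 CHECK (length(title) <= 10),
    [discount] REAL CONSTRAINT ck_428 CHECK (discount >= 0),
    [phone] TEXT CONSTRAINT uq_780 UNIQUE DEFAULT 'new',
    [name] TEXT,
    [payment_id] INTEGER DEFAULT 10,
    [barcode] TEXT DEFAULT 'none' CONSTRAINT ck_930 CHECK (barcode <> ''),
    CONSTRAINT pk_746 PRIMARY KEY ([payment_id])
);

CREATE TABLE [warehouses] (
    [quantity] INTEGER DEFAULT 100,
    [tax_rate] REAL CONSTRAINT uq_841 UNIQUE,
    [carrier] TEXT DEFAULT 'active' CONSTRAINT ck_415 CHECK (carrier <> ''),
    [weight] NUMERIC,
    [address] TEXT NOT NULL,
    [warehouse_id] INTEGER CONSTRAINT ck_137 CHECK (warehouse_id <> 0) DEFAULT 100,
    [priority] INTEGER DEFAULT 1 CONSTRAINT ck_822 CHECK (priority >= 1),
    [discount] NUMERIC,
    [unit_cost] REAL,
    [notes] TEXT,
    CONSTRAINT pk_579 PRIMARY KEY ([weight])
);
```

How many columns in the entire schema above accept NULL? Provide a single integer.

orders: 4 nullable (name, priority, notes, title — PK (code, country, phone) and explicit NOT NULL columns excluded).
payments: 6 nullable (email, title, discount, phone, name, barcode — PK (payment_id) and explicit NOT NULL columns excluded).
warehouses: 8 nullable (quantity, tax_rate, carrier, warehouse_id, priority, discount, unit_cost, notes — PK (weight) and explicit NOT NULL columns excluded).
Total: 4 + 6 + 8 = 18.

18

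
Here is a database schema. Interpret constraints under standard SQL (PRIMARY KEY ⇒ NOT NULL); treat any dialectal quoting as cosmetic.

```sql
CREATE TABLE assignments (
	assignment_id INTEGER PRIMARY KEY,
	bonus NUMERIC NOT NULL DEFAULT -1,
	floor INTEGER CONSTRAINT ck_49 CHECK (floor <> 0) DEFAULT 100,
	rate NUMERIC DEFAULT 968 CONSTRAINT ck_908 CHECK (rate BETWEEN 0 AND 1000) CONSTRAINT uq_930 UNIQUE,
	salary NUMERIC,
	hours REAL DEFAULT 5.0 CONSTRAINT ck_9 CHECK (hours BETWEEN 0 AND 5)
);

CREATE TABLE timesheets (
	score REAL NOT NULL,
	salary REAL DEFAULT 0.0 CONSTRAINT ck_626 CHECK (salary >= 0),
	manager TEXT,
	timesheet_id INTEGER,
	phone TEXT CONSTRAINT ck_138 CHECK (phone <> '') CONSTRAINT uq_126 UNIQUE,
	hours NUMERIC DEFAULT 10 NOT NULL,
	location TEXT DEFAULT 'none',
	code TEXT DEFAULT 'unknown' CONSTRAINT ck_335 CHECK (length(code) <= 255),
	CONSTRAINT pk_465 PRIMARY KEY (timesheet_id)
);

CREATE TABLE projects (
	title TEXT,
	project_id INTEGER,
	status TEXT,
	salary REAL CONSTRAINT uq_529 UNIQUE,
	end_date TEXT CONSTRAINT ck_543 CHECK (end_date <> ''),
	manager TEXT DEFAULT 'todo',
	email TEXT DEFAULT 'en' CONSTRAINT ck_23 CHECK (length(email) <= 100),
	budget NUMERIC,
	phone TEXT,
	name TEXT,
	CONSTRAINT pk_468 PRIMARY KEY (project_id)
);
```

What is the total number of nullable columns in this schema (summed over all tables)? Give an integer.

assignments: 4 nullable (floor, rate, salary, hours — PK (assignment_id) and explicit NOT NULL columns excluded).
timesheets: 5 nullable (salary, manager, phone, location, code — PK (timesheet_id) and explicit NOT NULL columns excluded).
projects: 9 nullable (title, status, salary, end_date, manager, email, budget, phone, name — PK (project_id) and explicit NOT NULL columns excluded).
Total: 4 + 5 + 9 = 18.

18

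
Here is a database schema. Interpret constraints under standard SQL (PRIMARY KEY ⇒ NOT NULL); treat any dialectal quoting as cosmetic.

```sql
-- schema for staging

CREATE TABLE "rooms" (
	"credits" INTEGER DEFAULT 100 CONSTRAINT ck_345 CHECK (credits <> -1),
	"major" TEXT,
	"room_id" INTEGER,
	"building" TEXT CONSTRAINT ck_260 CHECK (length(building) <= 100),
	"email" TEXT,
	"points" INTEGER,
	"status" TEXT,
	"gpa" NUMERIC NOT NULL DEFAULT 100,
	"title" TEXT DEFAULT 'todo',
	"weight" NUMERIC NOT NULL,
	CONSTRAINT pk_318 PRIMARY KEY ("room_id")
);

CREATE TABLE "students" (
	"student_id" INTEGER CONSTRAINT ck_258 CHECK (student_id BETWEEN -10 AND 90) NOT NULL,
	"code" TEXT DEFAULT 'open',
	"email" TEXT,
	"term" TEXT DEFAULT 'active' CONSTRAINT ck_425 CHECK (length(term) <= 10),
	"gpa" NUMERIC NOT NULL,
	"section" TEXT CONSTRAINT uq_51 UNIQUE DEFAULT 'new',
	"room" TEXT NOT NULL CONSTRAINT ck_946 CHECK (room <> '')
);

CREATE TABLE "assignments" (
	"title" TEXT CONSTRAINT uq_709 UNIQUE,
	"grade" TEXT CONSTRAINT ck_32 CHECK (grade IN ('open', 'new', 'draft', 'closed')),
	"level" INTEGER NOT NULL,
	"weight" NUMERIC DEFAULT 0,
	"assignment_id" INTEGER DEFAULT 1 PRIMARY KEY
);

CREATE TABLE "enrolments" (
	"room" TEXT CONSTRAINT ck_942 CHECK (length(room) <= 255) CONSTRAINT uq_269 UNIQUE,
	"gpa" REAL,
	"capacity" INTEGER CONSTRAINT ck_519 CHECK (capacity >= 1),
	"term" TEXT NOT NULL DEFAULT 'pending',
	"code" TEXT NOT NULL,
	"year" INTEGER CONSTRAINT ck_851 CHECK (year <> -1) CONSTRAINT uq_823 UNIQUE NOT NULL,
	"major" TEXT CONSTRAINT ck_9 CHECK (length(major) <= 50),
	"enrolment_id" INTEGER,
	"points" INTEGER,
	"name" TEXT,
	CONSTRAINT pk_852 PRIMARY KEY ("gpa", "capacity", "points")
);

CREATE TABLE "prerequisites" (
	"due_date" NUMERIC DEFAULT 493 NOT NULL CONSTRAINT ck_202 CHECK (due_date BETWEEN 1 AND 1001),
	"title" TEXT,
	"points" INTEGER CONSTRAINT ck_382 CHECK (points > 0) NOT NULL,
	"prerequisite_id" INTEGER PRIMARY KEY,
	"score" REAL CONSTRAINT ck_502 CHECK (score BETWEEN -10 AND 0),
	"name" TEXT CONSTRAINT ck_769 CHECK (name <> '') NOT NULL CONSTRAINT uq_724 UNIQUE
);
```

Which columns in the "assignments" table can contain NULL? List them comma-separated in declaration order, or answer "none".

- title: UNIQUE does not imply NOT NULL → nullable.
- grade: CHECK does not forbid NULL (a CHECK constraint passes when its expression is NULL) → nullable.
- level: declared NOT NULL → not nullable.
- weight: DEFAULT only fills an omitted column; an explicit NULL is still allowed → nullable.
- assignment_id: part of the PRIMARY KEY, which implies NOT NULL → not nullable.

title, grade, weight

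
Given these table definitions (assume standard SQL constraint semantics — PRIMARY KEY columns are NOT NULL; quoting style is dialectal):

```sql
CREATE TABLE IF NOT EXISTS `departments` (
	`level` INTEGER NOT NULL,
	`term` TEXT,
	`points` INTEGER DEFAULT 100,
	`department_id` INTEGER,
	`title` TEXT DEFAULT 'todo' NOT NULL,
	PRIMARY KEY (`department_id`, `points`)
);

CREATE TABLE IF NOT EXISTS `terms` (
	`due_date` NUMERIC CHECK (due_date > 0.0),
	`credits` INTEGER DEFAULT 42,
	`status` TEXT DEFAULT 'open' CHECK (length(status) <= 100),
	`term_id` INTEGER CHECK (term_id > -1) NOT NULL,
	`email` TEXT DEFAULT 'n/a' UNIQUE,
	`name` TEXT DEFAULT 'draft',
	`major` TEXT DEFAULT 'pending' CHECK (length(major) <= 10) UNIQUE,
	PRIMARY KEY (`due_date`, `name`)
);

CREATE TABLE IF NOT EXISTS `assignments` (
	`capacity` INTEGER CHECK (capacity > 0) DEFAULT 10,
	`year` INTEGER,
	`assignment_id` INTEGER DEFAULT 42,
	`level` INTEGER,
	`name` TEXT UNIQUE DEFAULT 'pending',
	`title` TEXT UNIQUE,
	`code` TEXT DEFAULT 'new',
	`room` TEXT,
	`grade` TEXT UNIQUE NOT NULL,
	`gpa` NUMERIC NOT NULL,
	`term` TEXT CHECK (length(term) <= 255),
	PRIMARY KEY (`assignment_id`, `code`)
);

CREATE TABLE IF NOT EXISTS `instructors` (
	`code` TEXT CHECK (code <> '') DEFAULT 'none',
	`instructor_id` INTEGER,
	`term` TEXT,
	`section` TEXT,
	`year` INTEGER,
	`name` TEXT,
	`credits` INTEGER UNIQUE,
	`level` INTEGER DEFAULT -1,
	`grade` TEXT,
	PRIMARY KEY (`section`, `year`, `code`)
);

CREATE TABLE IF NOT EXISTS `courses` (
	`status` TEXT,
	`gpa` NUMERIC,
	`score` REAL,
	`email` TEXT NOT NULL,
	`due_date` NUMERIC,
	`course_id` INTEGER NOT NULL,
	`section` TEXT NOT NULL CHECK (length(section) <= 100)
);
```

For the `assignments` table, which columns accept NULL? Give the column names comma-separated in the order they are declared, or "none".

- capacity: CHECK does not forbid NULL (a CHECK constraint passes when its expression is NULL) → nullable.
- year: no NOT NULL constraint applies → nullable.
- assignment_id: part of the PRIMARY KEY, which implies NOT NULL → not nullable.
- level: no NOT NULL constraint applies → nullable.
- name: UNIQUE does not imply NOT NULL → nullable.
- title: UNIQUE does not imply NOT NULL → nullable.
- code: part of the PRIMARY KEY, which implies NOT NULL → not nullable.
- room: no NOT NULL constraint applies → nullable.
- grade: declared NOT NULL → not nullable.
- gpa: declared NOT NULL → not nullable.
- term: CHECK does not forbid NULL (a CHECK constraint passes when its expression is NULL) → nullable.

capacity, year, level, name, title, room, term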